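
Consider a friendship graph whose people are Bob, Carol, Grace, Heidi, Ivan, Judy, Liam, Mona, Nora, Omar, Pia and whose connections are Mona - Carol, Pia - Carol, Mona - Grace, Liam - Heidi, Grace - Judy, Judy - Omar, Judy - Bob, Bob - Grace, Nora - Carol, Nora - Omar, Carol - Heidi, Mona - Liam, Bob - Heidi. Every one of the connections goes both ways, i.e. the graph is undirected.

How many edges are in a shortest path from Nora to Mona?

2

Distance 0: Nora.
Distance 1: Carol, Omar.
Distance 2: Heidi, Judy, Mona, Pia — contains Mona.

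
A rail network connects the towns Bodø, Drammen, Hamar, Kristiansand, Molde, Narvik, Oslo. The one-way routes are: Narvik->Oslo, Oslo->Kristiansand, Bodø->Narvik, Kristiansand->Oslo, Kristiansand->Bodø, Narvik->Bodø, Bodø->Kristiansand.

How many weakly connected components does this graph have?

4

From Bodø: component {Bodø, Kristiansand, Narvik, Oslo}.
From Drammen: component {Drammen}.
From Hamar: component {Hamar}.
From Molde: component {Molde}.
That's 4 components.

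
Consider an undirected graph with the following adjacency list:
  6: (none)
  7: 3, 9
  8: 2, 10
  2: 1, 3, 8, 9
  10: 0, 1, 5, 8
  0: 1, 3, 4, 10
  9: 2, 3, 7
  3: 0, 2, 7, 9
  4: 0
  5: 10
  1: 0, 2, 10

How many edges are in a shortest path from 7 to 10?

3

Distance 0: 7.
Distance 1: 3, 9.
Distance 2: 0, 2.
Distance 3: 1, 4, 8, 10 — contains 10.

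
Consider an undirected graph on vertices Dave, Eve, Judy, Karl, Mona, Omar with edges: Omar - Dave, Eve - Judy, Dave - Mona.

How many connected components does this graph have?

From Dave: component {Dave, Mona, Omar}.
From Eve: component {Eve, Judy}.
From Karl: component {Karl}.
That's 3 components.

3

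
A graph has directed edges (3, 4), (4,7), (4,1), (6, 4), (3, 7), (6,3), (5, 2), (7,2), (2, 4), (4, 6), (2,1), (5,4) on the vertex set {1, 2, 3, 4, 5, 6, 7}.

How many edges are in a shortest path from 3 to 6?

Distance 0: 3.
Distance 1: 4, 7.
Distance 2: 1, 2, 6 — contains 6.

2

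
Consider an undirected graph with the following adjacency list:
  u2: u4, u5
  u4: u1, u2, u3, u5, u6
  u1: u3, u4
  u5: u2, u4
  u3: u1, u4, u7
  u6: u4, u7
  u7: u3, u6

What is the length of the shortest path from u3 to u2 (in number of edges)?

Distance 0: u3.
Distance 1: u1, u4, u7.
Distance 2: u2, u5, u6 — contains u2.

2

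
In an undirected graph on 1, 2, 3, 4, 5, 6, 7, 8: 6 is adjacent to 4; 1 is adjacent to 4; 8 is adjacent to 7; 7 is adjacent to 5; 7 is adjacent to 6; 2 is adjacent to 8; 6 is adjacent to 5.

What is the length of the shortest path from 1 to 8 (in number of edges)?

4

Distance 0: 1.
Distance 1: 4.
Distance 2: 6.
Distance 3: 5, 7.
Distance 4: 8 — contains 8.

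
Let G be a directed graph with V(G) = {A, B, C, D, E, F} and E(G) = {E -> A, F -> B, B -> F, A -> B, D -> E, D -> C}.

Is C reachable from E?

No

Explore from E.
Distance 1: reach A.
Distance 2: reach B.
Distance 3: reach F.
The search from E is exhausted; no directed path reaches C.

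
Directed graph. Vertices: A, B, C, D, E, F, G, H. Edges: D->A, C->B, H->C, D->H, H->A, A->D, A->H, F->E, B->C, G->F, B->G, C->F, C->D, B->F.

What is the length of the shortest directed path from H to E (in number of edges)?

Distance 0: H.
Distance 1: A, C.
Distance 2: B, D, F.
Distance 3: E, G — contains E.

3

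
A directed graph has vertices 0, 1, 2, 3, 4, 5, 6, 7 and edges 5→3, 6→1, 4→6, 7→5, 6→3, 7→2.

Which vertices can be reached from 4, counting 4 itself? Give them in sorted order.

Start at 4.
Its neighbours: 6.
Then their neighbours: 1, 3.
Nothing further is reachable.

1, 3, 4, 6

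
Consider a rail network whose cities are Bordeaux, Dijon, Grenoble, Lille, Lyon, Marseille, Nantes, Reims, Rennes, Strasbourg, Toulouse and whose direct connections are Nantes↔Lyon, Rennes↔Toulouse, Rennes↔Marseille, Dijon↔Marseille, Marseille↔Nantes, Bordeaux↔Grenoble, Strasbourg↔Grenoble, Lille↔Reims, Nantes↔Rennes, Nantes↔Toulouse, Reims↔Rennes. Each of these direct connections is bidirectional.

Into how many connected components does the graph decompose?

From Bordeaux: component {Bordeaux, Grenoble, Strasbourg}.
From Dijon: component {Dijon, Lille, Lyon, Marseille, Nantes, Reims, Rennes, Toulouse}.
That's 2 components.

2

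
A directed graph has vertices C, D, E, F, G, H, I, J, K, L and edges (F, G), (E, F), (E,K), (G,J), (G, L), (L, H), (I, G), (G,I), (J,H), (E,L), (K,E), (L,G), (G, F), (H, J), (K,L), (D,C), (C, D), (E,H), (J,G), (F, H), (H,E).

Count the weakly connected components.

From C: component {C, D}.
From E: component {E, F, G, H, I, J, K, L}.
That's 2 components.

2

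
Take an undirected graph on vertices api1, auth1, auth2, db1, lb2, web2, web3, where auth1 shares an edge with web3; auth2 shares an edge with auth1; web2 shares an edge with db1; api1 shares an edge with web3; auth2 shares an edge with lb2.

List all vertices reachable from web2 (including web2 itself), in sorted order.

db1, web2

Start at web2.
Its neighbours: db1.
Nothing further is reachable.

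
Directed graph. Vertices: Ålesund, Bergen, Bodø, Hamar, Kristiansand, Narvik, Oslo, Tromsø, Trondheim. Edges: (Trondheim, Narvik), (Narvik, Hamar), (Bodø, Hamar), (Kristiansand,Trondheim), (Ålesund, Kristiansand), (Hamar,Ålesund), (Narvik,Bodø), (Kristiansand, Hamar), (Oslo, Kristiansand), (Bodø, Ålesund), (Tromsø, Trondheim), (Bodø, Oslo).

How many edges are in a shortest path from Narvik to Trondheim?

4

Distance 0: Narvik.
Distance 1: Bodø, Hamar.
Distance 2: Ålesund, Oslo.
Distance 3: Kristiansand.
Distance 4: Trondheim — contains Trondheim.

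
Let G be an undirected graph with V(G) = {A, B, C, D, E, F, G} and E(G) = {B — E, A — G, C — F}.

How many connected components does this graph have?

4

From A: component {A, G}.
From B: component {B, E}.
From C: component {C, F}.
From D: component {D}.
That's 4 components.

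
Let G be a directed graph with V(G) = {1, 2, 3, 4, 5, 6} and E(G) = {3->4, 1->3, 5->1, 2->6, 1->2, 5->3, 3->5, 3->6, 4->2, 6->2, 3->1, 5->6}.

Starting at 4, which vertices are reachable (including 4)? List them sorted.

2, 4, 6

Start at 4.
Its neighbours: 2.
Then their neighbours: 6.
Nothing further is reachable.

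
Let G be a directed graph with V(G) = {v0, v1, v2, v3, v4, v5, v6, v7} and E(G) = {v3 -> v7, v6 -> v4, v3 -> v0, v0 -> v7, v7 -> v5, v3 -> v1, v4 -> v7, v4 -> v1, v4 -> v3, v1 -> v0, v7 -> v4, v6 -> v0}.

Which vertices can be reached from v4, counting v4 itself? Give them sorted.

v0, v1, v3, v4, v5, v7

Start at v4.
Its neighbours: v1, v3, v7.
Then their neighbours: v0, v5.
Nothing further is reachable.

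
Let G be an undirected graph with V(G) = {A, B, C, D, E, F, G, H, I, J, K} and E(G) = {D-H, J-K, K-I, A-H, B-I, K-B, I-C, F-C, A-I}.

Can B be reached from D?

Explore from D.
Distance 1: reach H.
Distance 2: reach A.
Distance 3: reach I.
Distance 4: reach B, C, K.
Found B.

Yes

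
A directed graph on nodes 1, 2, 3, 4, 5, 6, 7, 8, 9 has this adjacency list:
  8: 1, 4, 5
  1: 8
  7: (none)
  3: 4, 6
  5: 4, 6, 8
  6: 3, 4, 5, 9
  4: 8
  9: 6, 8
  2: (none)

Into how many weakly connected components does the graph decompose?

From 1: component {1, 3, 4, 5, 6, 8, 9}.
From 2: component {2}.
From 7: component {7}.
That's 3 components.

3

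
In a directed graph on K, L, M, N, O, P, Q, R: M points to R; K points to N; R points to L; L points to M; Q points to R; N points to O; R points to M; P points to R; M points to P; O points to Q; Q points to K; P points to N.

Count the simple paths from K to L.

1

K→N→O→Q→R→L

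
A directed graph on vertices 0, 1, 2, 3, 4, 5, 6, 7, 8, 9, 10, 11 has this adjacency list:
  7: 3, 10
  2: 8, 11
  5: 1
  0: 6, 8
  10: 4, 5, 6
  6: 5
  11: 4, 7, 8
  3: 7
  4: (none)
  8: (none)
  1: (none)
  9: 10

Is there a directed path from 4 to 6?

4 has no outgoing edges, so nothing is reachable from it.

No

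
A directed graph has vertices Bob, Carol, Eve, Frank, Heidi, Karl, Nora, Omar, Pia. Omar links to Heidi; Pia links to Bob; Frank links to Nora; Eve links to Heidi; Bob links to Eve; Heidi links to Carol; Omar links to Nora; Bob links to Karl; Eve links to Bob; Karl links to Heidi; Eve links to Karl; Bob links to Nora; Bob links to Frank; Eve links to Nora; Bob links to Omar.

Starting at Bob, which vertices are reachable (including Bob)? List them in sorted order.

Start at Bob.
Its neighbours: Eve, Frank, Karl, Nora, Omar.
Then their neighbours: Heidi.
Then next layer: Carol.
Nothing further is reachable.

Bob, Carol, Eve, Frank, Heidi, Karl, Nora, Omar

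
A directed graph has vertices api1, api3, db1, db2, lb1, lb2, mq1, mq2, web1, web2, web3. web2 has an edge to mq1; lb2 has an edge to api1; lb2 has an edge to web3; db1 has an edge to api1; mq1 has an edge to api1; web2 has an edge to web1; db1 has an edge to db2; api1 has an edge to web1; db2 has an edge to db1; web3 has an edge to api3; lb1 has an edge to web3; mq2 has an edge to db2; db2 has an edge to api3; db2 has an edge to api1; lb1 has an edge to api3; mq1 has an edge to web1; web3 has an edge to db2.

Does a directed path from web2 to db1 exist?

Explore from web2.
Distance 1: reach mq1, web1.
Distance 2: reach api1.
The search from web2 is exhausted; no directed path reaches db1.

No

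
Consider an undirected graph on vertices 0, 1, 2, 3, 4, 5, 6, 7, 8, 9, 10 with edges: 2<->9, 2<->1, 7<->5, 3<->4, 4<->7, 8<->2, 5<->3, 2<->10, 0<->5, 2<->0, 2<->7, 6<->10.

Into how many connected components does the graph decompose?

1

From 0: component {0, 1, 2, 3, 4, 5, 6, 7, 8, 9, 10}.
That's 1 component.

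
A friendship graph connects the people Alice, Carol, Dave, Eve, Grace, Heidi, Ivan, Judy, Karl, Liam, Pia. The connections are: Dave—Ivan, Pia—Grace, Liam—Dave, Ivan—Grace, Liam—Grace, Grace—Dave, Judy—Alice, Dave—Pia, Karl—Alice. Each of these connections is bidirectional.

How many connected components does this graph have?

5

From Alice: component {Alice, Judy, Karl}.
From Carol: component {Carol}.
From Dave: component {Dave, Grace, Ivan, Liam, Pia}.
From Eve: component {Eve}.
From Heidi: component {Heidi}.
That's 5 components.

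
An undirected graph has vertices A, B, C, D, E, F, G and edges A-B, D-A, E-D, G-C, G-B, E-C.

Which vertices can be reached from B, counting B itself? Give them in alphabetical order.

A, B, C, D, E, G

Start at B.
Its neighbours: A, G.
Then their neighbours: C, D.
Then next layer: E.
Nothing further is reachable.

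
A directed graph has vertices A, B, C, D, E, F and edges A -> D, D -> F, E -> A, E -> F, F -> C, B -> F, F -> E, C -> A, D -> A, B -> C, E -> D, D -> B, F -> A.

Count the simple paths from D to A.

8

D→A
D→B→C→A
D→B→F→A
D→B→F→C→A
D→B→F→E→A
D→F→A
D→F→C→A
D→F→E→A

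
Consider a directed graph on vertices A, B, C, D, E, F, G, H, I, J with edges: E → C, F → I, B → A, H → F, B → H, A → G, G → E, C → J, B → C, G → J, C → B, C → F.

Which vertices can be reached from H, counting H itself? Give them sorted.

F, H, I

Start at H.
Its neighbours: F.
Then their neighbours: I.
Nothing further is reachable.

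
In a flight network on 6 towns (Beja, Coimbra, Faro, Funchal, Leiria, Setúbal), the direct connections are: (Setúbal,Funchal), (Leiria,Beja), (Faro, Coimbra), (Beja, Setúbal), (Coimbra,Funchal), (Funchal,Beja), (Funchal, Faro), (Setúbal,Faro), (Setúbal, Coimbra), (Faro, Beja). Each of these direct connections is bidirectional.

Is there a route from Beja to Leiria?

Explore from Beja.
Distance 1: reach Faro, Funchal, Leiria, Setúbal.
Found Leiria.

Yes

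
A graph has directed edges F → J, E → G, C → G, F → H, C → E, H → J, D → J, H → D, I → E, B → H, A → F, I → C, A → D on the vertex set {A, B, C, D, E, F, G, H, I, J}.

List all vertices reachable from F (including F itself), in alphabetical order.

D, F, H, J

Start at F.
Its neighbours: H, J.
Then their neighbours: D.
Nothing further is reachable.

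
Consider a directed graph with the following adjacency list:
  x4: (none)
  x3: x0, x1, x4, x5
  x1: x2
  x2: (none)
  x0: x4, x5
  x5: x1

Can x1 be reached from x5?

Yes

Explore from x5.
Distance 1: reach x1.
Found x1.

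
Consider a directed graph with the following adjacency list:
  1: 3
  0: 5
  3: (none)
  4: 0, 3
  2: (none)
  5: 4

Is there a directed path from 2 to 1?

No

2 has no outgoing edges, so nothing is reachable from it.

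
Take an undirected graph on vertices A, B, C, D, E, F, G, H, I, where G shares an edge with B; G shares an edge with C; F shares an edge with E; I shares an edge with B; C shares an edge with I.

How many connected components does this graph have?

5

From A: component {A}.
From B: component {B, C, G, I}.
From D: component {D}.
From E: component {E, F}.
From H: component {H}.
That's 5 components.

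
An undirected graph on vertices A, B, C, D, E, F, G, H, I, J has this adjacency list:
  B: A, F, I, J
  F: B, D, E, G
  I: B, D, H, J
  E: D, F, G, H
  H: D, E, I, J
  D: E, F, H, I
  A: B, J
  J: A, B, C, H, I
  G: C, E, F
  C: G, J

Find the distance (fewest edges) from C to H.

Distance 0: C.
Distance 1: G, J.
Distance 2: A, B, E, F, H, I — contains H.

2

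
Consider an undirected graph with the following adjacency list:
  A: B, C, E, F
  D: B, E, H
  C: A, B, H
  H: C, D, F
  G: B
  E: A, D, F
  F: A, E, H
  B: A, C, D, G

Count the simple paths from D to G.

14

D–B–G
D–E–A–B–G
D–E–A–C–B–G
D–E–A–F–H–C–B–G
D–E–F–A–B–G
D–E–F–A–C–B–G
D–E–F–H–C–A–B–G
D–E–F–H–C–B–G
D–H–C–A–B–G
D–H–C–B–G
D–H–F–A–B–G
D–H–F–A–C–B–G
D–H–F–E–A–B–G
D–H–F–E–A–C–B–G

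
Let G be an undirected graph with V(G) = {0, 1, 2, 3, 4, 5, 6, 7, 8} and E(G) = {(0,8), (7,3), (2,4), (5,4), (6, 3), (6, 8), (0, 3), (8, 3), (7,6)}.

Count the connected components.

3

From 0: component {0, 3, 6, 7, 8}.
From 1: component {1}.
From 2: component {2, 4, 5}.
That's 3 components.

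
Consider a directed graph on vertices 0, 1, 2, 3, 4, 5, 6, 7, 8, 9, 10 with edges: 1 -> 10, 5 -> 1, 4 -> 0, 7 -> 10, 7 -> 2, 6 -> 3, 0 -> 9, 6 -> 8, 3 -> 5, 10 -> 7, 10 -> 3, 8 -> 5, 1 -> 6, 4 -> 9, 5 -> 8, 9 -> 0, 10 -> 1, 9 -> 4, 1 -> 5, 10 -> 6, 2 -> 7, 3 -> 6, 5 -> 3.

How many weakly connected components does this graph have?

2

From 0: component {0, 4, 9}.
From 1: component {1, 2, 3, 5, 6, 7, 8, 10}.
That's 2 components.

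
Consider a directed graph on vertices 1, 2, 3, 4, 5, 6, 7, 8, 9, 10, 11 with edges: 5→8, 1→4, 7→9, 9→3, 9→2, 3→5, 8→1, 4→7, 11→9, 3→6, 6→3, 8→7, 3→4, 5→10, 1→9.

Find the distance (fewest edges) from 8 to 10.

5

Distance 0: 8.
Distance 1: 1, 7.
Distance 2: 4, 9.
Distance 3: 2, 3.
Distance 4: 5, 6.
Distance 5: 10 — contains 10.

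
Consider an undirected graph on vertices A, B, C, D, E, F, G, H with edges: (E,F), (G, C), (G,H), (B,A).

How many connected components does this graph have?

From A: component {A, B}.
From C: component {C, G, H}.
From D: component {D}.
From E: component {E, F}.
That's 4 components.

4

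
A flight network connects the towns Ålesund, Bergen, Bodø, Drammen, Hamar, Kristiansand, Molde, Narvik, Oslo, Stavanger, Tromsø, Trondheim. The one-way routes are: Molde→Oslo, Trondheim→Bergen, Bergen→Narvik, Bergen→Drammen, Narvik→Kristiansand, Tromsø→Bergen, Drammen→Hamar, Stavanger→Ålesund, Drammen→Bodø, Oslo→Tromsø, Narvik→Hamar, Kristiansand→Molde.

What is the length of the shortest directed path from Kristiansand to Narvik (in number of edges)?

Distance 0: Kristiansand.
Distance 1: Molde.
Distance 2: Oslo.
Distance 3: Tromsø.
Distance 4: Bergen.
Distance 5: Drammen, Narvik — contains Narvik.

5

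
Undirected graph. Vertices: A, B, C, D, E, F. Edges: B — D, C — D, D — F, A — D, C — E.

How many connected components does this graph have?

From A: component {A, B, C, D, E, F}.
That's 1 component.

1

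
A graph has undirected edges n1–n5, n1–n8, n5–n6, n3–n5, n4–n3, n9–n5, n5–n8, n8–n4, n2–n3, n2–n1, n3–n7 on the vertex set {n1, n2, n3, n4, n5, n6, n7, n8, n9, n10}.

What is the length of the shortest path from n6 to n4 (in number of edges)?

Distance 0: n6.
Distance 1: n5.
Distance 2: n1, n3, n8, n9.
Distance 3: n2, n4, n7 — contains n4.

3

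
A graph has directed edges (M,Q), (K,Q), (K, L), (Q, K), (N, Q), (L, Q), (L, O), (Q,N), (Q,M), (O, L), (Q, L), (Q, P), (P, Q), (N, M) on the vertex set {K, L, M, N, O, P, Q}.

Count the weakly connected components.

From K: component {K, L, M, N, O, P, Q}.
That's 1 component.

1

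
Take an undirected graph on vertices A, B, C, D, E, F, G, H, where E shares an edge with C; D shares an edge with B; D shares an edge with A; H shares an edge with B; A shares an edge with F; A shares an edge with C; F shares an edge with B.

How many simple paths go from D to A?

2

D–A
D–B–F–A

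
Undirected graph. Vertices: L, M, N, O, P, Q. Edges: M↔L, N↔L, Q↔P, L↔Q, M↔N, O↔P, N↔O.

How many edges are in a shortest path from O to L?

2

Distance 0: O.
Distance 1: N, P.
Distance 2: L, M, Q — contains L.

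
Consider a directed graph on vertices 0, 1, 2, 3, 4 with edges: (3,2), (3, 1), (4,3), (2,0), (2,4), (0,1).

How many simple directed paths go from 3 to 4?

1

3→2→4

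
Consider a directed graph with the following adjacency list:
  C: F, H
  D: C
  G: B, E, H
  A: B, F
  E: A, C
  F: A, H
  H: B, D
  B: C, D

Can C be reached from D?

Yes

Explore from D.
Distance 1: reach C.
Found C.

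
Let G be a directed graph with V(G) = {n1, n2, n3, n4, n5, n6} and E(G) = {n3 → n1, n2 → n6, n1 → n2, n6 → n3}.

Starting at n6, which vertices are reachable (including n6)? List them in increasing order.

Start at n6.
Its neighbours: n3.
Then their neighbours: n1.
Then next layer: n2.
Nothing further is reachable.

n1, n2, n3, n6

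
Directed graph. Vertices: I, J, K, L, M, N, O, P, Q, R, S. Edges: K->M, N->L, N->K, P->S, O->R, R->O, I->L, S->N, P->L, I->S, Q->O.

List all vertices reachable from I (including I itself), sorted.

Start at I.
Its neighbours: L, S.
Then their neighbours: N.
Then next layer: K.
Then next layer: M.
Nothing further is reachable.

I, K, L, M, N, S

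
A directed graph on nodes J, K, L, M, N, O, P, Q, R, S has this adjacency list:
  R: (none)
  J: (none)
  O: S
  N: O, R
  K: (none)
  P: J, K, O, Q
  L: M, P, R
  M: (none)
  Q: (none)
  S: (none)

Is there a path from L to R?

Yes

Explore from L.
Distance 1: reach M, P, R.
Found R.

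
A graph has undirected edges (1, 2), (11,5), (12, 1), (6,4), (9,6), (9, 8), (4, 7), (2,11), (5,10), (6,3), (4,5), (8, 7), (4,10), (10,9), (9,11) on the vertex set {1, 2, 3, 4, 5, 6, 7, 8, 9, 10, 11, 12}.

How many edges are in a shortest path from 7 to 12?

Distance 0: 7.
Distance 1: 4, 8.
Distance 2: 5, 6, 9, 10.
Distance 3: 3, 11.
Distance 4: 2.
Distance 5: 1.
Distance 6: 12 — contains 12.

6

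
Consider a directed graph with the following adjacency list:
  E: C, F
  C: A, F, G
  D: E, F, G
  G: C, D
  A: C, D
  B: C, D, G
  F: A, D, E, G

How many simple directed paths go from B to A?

B→C→A
B→C→F→A
B→C→G→D→E→F→A
B→C→G→D→F→A
B→D→E→C→A
B→D→E→C→F→A
B→D→E→F→A
B→D→E→F→G→C→A
... and 12 more.

20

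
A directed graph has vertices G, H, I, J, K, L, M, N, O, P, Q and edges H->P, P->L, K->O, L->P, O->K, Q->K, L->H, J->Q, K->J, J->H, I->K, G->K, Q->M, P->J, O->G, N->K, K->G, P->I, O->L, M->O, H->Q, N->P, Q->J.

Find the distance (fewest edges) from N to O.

2

Distance 0: N.
Distance 1: K, P.
Distance 2: G, I, J, L, O — contains O.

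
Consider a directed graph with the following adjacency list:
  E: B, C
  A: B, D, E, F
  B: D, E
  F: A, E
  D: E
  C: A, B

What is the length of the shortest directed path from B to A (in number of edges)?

3

Distance 0: B.
Distance 1: D, E.
Distance 2: C.
Distance 3: A — contains A.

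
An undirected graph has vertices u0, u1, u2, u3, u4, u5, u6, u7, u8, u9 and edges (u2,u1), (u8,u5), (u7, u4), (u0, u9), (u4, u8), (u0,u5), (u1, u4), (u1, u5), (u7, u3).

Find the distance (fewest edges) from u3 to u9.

6

Distance 0: u3.
Distance 1: u7.
Distance 2: u4.
Distance 3: u1, u8.
Distance 4: u2, u5.
Distance 5: u0.
Distance 6: u9 — contains u9.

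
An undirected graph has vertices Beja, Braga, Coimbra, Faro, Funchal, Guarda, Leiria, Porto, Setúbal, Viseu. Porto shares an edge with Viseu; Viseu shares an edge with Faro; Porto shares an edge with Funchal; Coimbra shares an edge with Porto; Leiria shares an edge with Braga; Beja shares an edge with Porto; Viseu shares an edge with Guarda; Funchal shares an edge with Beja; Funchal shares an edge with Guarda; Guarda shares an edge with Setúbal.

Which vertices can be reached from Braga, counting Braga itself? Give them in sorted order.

Start at Braga.
Its neighbours: Leiria.
Nothing further is reachable.

Braga, Leiria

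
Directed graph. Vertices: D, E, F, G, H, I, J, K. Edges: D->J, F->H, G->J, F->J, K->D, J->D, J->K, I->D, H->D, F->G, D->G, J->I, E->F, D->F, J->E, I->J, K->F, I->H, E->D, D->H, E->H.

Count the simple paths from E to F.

7

E→D→F
E→D→G→J→K→F
E→D→J→K→F
E→F
E→H→D→F
E→H→D→G→J→K→F
E→H→D→J→K→F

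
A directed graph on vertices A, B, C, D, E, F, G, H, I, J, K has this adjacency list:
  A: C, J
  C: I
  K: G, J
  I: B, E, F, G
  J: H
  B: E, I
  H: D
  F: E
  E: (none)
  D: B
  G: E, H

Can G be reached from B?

Yes

Explore from B.
Distance 1: reach E, I.
Distance 2: reach F, G.
Found G.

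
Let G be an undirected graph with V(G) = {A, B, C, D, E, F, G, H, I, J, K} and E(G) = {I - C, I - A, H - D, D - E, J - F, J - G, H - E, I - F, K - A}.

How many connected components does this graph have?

3

From A: component {A, C, F, G, I, J, K}.
From B: component {B}.
From D: component {D, E, H}.
That's 3 components.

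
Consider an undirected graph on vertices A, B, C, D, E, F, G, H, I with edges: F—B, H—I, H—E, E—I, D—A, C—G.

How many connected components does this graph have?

4

From A: component {A, D}.
From B: component {B, F}.
From C: component {C, G}.
From E: component {E, H, I}.
That's 4 components.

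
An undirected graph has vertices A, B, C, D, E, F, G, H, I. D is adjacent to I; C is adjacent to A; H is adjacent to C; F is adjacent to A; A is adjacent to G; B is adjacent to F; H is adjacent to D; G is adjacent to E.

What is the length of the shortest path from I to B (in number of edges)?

6

Distance 0: I.
Distance 1: D.
Distance 2: H.
Distance 3: C.
Distance 4: A.
Distance 5: F, G.
Distance 6: B, E — contains B.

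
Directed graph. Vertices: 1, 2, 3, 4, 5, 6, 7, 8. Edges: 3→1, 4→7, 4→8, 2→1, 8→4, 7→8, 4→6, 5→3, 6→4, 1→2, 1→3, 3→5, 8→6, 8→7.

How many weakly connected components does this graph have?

2

From 1: component {1, 2, 3, 5}.
From 4: component {4, 6, 7, 8}.
That's 2 components.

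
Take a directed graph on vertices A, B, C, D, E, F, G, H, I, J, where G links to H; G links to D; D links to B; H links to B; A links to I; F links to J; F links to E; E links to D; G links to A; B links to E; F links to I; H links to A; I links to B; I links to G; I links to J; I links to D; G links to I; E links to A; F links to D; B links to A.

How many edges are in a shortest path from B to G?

Distance 0: B.
Distance 1: A, E.
Distance 2: D, I.
Distance 3: G, J — contains G.

3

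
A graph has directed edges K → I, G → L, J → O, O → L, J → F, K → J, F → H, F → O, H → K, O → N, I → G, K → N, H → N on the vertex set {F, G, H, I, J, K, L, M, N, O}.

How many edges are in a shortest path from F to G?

4

Distance 0: F.
Distance 1: H, O.
Distance 2: K, L, N.
Distance 3: I, J.
Distance 4: G — contains G.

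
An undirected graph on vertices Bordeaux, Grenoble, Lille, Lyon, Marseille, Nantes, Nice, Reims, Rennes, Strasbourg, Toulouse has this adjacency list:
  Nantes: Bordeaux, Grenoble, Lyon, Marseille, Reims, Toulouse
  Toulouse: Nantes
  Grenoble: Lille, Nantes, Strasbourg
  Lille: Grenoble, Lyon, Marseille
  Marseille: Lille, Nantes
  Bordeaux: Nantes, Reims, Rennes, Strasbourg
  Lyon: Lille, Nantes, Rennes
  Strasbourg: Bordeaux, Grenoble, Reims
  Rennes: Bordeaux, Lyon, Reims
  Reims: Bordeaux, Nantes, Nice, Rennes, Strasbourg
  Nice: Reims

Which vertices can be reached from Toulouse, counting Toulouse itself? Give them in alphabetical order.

Bordeaux, Grenoble, Lille, Lyon, Marseille, Nantes, Nice, Reims, Rennes, Strasbourg, Toulouse

Start at Toulouse.
Its neighbours: Nantes.
Then their neighbours: Bordeaux, Grenoble, Lyon, Marseille, Reims.
Then next layer: Lille, Nice, Rennes, Strasbourg.
Every vertex is now reached.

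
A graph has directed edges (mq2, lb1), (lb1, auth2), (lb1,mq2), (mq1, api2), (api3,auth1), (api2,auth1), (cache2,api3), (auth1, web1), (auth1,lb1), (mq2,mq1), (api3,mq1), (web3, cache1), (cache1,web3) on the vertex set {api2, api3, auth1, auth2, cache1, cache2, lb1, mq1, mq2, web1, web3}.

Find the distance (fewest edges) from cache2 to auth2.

Distance 0: cache2.
Distance 1: api3.
Distance 2: auth1, mq1.
Distance 3: api2, lb1, web1.
Distance 4: auth2, mq2 — contains auth2.

4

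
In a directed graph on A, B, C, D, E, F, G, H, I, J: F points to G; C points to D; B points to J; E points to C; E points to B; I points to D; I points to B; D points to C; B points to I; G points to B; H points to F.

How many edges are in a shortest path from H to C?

6

Distance 0: H.
Distance 1: F.
Distance 2: G.
Distance 3: B.
Distance 4: I, J.
Distance 5: D.
Distance 6: C — contains C.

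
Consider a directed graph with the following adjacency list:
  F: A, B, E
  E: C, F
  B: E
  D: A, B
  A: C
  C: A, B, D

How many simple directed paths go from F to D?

3

F→A→C→D
F→B→E→C→D
F→E→C→D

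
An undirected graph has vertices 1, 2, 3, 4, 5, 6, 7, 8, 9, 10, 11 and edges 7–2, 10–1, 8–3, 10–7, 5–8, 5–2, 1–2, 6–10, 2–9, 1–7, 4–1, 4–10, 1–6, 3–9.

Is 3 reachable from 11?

No

11 has no edges, so nothing is reachable from it.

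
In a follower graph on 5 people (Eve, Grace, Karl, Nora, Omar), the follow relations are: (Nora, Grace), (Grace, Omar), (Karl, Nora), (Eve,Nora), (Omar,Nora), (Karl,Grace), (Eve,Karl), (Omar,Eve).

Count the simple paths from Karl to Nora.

Karl→Grace→Omar→Eve→Nora
Karl→Grace→Omar→Nora
Karl→Nora

3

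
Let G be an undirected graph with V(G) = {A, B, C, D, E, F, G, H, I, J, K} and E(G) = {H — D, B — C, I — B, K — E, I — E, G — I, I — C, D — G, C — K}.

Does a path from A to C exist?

A has no edges, so nothing is reachable from it.

No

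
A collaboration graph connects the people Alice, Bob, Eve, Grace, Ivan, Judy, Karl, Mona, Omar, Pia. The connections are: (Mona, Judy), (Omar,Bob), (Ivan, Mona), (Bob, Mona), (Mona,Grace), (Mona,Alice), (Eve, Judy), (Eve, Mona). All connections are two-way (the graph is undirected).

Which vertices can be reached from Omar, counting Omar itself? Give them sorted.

Alice, Bob, Eve, Grace, Ivan, Judy, Mona, Omar

Start at Omar.
Its neighbours: Bob.
Then their neighbours: Mona.
Then next layer: Alice, Eve, Grace, Ivan, Judy.
Nothing further is reachable.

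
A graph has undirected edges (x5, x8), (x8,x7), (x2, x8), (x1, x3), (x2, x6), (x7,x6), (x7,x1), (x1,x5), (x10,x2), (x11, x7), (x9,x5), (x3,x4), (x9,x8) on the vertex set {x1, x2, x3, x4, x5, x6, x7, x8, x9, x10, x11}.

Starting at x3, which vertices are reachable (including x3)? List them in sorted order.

Start at x3.
Its neighbours: x1, x4.
Then their neighbours: x5, x7.
Then next layer: x6, x8, x9, x11.
Then next layer: x2.
Then next layer: x10.
Every vertex is now reached.

x1, x2, x3, x4, x5, x6, x7, x8, x9, x10, x11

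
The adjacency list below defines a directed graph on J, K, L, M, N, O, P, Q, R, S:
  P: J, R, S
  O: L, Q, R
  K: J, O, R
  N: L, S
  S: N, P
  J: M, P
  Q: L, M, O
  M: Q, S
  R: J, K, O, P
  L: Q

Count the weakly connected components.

From J: component {J, K, L, M, N, O, P, Q, R, S}.
That's 1 component.

1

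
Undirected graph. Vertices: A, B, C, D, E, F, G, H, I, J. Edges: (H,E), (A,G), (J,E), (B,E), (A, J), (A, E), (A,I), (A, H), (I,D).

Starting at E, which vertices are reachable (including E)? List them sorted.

Start at E.
Its neighbours: A, B, H, J.
Then their neighbours: G, I.
Then next layer: D.
Nothing further is reachable.

A, B, D, E, G, H, I, J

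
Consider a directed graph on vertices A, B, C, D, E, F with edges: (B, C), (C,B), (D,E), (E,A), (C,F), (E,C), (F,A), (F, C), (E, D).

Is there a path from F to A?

Explore from F.
Distance 1: reach A, C.
Found A.

Yes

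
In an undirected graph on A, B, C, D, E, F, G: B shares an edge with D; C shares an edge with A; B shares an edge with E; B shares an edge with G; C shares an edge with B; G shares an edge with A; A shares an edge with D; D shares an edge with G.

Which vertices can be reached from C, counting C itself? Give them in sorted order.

A, B, C, D, E, G

Start at C.
Its neighbours: A, B.
Then their neighbours: D, E, G.
Nothing further is reachable.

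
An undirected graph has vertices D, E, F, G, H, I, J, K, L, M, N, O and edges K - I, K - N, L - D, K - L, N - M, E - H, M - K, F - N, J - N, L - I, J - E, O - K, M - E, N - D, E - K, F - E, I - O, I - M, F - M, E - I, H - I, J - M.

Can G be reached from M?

Explore from M.
Distance 1: reach E, F, I, J, K, N.
Distance 2: reach D, H, L, O.
The search is exhausted without reaching G; it lies in a different component.

No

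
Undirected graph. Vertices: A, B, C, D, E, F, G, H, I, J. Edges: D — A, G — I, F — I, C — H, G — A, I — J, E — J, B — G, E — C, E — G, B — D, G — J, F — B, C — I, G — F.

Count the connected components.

From A: component {A, B, C, D, E, F, G, H, I, J}.
That's 1 component.

1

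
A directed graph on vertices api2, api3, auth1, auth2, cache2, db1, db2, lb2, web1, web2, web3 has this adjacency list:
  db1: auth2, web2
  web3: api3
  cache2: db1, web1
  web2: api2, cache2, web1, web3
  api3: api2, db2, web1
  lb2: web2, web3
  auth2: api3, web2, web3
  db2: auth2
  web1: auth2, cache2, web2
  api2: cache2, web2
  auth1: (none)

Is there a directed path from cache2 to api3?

Yes

Explore from cache2.
Distance 1: reach db1, web1.
Distance 2: reach auth2, web2.
Distance 3: reach api2, api3, web3.
Found api3.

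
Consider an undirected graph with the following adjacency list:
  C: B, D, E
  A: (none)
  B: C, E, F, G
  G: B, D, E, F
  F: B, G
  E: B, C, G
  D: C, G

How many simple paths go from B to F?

B–C–D–G–F
B–C–E–G–F
B–E–C–D–G–F
B–E–G–F
B–F
B–G–F

6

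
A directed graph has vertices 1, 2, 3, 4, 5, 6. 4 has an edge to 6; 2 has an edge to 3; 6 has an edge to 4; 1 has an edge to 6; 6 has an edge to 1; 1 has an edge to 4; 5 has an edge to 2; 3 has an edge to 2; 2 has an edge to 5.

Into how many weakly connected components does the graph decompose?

From 1: component {1, 4, 6}.
From 2: component {2, 3, 5}.
That's 2 components.

2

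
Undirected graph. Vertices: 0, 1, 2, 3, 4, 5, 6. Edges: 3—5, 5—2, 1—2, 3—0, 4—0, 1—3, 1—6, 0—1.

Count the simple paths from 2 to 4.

4

2–1–0–4
2–1–3–0–4
2–5–3–0–4
2–5–3–1–0–4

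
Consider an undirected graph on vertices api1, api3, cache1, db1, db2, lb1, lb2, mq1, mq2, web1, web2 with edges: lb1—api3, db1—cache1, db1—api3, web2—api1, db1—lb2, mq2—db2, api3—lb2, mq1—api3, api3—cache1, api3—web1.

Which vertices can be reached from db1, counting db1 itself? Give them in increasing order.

Start at db1.
Its neighbours: api3, cache1, lb2.
Then their neighbours: lb1, mq1, web1.
Nothing further is reachable.

api3, cache1, db1, lb1, lb2, mq1, web1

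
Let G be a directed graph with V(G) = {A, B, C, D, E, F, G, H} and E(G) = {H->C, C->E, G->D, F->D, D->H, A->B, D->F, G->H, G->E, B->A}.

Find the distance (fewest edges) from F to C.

Distance 0: F.
Distance 1: D.
Distance 2: H.
Distance 3: C — contains C.

3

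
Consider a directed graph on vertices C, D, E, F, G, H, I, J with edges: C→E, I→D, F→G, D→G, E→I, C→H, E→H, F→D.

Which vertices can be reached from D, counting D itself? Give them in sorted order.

Start at D.
Its neighbours: G.
Nothing further is reachable.

D, G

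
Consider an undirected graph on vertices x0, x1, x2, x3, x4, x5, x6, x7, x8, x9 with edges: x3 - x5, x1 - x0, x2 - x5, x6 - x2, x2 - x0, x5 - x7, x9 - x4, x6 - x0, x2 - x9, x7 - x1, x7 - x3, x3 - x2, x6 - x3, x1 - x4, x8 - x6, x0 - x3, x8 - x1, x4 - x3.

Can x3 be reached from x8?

Explore from x8.
Distance 1: reach x1, x6.
Distance 2: reach x0, x2, x3, x4, x7.
Found x3.

Yes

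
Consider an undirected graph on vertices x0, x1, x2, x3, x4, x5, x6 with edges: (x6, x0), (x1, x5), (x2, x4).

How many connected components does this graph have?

From x0: component {x0, x6}.
From x1: component {x1, x5}.
From x2: component {x2, x4}.
From x3: component {x3}.
That's 4 components.

4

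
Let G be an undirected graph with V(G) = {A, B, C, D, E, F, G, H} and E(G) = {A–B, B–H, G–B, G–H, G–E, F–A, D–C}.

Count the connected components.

2

From A: component {A, B, E, F, G, H}.
From C: component {C, D}.
That's 2 components.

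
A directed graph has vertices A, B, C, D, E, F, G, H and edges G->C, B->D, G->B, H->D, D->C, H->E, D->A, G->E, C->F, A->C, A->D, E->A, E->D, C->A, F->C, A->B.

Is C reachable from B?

Explore from B.
Distance 1: reach D.
Distance 2: reach A, C.
Found C.

Yes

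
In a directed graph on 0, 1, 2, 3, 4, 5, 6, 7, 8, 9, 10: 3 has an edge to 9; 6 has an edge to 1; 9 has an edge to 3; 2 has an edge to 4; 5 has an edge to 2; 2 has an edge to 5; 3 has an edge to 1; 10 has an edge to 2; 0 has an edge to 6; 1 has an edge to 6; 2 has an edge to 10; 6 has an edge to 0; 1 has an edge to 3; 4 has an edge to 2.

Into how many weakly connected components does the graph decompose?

4

From 0: component {0, 1, 3, 6, 9}.
From 2: component {2, 4, 5, 10}.
From 7: component {7}.
From 8: component {8}.
That's 4 components.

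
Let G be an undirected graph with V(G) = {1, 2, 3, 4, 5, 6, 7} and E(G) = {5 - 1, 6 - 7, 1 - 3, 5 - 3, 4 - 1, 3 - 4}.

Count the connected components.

From 1: component {1, 3, 4, 5}.
From 2: component {2}.
From 6: component {6, 7}.
That's 3 components.

3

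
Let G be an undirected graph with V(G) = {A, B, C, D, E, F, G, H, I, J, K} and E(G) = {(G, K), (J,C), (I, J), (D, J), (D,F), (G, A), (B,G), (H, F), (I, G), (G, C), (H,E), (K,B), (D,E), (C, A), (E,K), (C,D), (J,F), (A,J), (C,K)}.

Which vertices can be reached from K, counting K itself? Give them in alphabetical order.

A, B, C, D, E, F, G, H, I, J, K

Start at K.
Its neighbours: B, C, E, G.
Then their neighbours: A, D, H, I, J.
Then next layer: F.
Every vertex is now reached.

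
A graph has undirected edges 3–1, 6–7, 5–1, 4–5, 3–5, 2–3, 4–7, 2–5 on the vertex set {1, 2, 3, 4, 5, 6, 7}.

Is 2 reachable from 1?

Explore from 1.
Distance 1: reach 3, 5.
Distance 2: reach 2, 4.
Found 2.

Yes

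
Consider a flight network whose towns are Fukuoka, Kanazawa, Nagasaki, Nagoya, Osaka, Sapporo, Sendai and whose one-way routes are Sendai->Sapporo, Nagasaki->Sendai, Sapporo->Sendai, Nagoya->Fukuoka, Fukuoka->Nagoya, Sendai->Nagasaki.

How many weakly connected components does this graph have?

4

From Fukuoka: component {Fukuoka, Nagoya}.
From Kanazawa: component {Kanazawa}.
From Nagasaki: component {Nagasaki, Sapporo, Sendai}.
From Osaka: component {Osaka}.
That's 4 components.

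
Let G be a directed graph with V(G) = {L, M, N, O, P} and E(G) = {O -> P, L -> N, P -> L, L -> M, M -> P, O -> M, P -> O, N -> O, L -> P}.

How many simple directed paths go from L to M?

3

L→M
L→N→O→M
L→P→O→M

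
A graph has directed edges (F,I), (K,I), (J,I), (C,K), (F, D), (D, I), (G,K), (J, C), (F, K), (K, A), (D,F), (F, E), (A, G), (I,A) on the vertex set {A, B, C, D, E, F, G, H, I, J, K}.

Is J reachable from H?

No

H has no outgoing edges, so nothing is reachable from it.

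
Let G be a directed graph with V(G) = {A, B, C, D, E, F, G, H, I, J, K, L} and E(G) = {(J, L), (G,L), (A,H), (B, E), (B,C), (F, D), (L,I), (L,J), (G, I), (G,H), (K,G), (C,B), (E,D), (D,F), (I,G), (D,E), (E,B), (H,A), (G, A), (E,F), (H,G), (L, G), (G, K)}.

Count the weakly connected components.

From A: component {A, G, H, I, J, K, L}.
From B: component {B, C, D, E, F}.
That's 2 components.

2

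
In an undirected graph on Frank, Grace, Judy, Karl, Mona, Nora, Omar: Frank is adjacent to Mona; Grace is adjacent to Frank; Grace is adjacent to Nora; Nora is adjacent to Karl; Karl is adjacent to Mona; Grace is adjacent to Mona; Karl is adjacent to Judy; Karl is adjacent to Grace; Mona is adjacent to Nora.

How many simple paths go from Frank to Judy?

Frank–Grace–Karl–Judy
Frank–Grace–Mona–Karl–Judy
Frank–Grace–Mona–Nora–Karl–Judy
Frank–Grace–Nora–Karl–Judy
Frank–Grace–Nora–Mona–Karl–Judy
Frank–Mona–Grace–Karl–Judy
Frank–Mona–Grace–Nora–Karl–Judy
Frank–Mona–Karl–Judy
Frank–Mona–Nora–Grace–Karl–Judy
Frank–Mona–Nora–Karl–Judy

10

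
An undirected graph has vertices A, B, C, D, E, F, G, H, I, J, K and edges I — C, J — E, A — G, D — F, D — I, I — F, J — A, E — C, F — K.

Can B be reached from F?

Explore from F.
Distance 1: reach D, I, K.
Distance 2: reach C.
Distance 3: reach E.
Distance 4: reach J.
Distance 5: reach A.
Distance 6: reach G.
The search is exhausted without reaching B; it lies in a different component.

No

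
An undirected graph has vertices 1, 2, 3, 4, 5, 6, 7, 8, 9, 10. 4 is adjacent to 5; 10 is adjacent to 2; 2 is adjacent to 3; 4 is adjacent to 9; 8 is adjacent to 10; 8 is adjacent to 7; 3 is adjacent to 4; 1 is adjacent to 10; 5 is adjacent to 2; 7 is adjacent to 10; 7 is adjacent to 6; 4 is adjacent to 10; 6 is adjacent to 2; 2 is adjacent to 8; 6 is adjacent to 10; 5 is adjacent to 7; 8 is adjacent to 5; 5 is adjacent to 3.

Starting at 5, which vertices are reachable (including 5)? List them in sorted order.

Start at 5.
Its neighbours: 2, 3, 4, 7, 8.
Then their neighbours: 6, 9, 10.
Then next layer: 1.
Every vertex is now reached.

1, 2, 3, 4, 5, 6, 7, 8, 9, 10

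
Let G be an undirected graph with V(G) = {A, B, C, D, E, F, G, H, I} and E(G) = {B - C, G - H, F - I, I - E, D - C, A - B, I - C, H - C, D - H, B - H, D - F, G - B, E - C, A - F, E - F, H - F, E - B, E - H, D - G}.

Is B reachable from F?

Explore from F.
Distance 1: reach A, D, E, H, I.
Distance 2: reach B, C, G.
Found B.

Yes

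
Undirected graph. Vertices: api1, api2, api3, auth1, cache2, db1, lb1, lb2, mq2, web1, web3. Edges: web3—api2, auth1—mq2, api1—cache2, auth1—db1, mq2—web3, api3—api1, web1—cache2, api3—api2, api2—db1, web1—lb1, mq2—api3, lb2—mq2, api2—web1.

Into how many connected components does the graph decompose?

From api1: component {api1, api2, api3, auth1, cache2, db1, lb1, lb2, mq2, web1, web3}.
That's 1 component.

1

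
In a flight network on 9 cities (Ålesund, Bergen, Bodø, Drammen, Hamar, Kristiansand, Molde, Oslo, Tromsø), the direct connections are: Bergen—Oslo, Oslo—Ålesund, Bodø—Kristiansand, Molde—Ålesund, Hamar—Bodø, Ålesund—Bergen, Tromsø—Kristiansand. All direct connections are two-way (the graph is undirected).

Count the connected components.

3

From Ålesund: component {Ålesund, Bergen, Molde, Oslo}.
From Bodø: component {Bodø, Hamar, Kristiansand, Tromsø}.
From Drammen: component {Drammen}.
That's 3 components.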